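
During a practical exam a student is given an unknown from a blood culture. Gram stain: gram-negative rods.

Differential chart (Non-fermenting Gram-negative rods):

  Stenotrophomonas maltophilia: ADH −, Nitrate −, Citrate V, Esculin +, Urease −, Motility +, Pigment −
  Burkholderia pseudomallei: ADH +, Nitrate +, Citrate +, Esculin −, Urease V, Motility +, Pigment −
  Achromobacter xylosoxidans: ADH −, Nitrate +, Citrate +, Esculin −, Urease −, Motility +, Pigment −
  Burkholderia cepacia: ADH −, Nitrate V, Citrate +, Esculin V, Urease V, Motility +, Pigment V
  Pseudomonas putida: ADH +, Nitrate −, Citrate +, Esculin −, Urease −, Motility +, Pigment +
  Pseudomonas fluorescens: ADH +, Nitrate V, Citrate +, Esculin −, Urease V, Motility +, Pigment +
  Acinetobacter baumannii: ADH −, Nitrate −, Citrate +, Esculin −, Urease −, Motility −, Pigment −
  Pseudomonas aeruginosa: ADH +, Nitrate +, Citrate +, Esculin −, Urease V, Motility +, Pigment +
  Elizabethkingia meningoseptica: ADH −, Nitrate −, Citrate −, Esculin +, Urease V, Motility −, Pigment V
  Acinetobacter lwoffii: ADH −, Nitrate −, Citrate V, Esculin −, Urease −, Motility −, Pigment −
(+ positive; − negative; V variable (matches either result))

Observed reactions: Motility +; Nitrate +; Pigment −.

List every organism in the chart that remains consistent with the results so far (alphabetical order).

Pigment −: excludes Pseudomonas putida, Pseudomonas fluorescens, Pseudomonas aeruginosa — 7 left.
Nitrate +: excludes Stenotrophomonas maltophilia, Acinetobacter baumannii, Elizabethkingia meningoseptica, Acinetobacter lwoffii — 3 left.
Motility +: all 3 remaining candidates are consistent.

Achromobacter xylosoxidans, Burkholderia cepacia, Burkholderia pseudomallei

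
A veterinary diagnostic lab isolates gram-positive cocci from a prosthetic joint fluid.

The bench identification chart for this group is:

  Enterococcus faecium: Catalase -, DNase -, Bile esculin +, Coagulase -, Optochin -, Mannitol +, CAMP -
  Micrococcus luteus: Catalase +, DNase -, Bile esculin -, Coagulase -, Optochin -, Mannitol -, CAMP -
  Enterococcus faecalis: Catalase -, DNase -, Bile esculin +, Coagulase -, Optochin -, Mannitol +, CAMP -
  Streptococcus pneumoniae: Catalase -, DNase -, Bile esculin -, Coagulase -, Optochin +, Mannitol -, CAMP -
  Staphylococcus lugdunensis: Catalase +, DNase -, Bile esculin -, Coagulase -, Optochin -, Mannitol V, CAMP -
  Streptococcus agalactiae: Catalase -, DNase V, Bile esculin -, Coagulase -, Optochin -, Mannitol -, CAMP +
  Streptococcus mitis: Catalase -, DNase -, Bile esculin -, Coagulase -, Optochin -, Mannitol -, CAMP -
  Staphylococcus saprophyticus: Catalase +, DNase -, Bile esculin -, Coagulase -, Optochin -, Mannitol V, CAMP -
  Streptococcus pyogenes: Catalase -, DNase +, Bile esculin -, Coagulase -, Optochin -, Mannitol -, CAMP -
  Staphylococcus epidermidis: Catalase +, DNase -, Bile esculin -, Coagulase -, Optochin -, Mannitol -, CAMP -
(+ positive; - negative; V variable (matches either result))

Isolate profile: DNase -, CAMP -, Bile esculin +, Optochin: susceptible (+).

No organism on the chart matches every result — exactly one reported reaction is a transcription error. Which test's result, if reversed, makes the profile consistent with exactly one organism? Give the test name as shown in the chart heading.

Bile esculin

As reported, no row in the chart matches all 4 reactions.
Reversing Bile esculin (to -) → unique match: Streptococcus pneumoniae.
Reversing DNase → still no organism matches.
Reversing CAMP → still no organism matches.
Reversing Optochin → 2 organisms match (not unique).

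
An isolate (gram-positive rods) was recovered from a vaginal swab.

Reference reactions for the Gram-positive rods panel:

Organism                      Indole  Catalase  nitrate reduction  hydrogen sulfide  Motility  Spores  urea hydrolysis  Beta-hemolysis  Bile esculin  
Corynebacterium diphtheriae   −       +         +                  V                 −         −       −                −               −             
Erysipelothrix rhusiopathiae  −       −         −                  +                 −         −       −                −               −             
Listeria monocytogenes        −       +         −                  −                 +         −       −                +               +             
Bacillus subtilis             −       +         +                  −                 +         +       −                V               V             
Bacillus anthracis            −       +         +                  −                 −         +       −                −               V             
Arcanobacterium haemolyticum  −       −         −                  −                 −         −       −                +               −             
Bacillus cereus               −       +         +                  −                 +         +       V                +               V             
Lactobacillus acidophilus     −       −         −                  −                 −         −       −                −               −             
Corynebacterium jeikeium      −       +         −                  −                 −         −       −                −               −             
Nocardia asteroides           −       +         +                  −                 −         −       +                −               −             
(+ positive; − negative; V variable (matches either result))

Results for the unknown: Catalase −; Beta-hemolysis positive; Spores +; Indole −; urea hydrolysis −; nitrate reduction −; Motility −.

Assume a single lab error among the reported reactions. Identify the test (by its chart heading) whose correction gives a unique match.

Spores

As reported, no row in the chart matches all 7 reactions.
Reversing Catalase → still no organism matches.
Reversing Indole → still no organism matches.
Reversing Beta-hemolysis → still no organism matches.
Reversing Spores (to −) → unique match: Arcanobacterium haemolyticum.
Reversing urea hydrolysis → still no organism matches.
Reversing Motility → still no organism matches.
Reversing nitrate reduction → still no organism matches.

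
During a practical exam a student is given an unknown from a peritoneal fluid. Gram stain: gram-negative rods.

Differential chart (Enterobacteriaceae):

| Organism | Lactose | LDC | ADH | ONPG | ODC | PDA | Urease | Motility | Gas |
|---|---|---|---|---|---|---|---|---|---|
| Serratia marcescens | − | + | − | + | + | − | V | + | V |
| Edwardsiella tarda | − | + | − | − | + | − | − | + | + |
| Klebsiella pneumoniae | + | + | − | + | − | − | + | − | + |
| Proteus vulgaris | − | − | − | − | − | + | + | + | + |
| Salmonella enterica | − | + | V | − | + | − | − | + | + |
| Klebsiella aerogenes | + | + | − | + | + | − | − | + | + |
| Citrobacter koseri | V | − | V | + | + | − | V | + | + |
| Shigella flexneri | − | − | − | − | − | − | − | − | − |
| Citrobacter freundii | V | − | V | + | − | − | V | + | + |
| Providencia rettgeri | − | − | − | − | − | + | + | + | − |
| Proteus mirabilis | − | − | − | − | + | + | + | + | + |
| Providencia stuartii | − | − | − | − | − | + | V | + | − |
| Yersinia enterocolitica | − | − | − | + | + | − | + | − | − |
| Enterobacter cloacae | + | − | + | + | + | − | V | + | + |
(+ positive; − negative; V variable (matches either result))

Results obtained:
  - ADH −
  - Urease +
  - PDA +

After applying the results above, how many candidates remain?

4

Urease +: excludes Edwardsiella tarda, Salmonella enterica, Klebsiella aerogenes, Shigella flexneri — 10 left.
ADH −: excludes Enterobacter cloacae — 9 left.
PDA +: excludes 5 organisms — 4 left.
Still consistent: Proteus mirabilis, Proteus vulgaris, Providencia rettgeri, Providencia stuartii.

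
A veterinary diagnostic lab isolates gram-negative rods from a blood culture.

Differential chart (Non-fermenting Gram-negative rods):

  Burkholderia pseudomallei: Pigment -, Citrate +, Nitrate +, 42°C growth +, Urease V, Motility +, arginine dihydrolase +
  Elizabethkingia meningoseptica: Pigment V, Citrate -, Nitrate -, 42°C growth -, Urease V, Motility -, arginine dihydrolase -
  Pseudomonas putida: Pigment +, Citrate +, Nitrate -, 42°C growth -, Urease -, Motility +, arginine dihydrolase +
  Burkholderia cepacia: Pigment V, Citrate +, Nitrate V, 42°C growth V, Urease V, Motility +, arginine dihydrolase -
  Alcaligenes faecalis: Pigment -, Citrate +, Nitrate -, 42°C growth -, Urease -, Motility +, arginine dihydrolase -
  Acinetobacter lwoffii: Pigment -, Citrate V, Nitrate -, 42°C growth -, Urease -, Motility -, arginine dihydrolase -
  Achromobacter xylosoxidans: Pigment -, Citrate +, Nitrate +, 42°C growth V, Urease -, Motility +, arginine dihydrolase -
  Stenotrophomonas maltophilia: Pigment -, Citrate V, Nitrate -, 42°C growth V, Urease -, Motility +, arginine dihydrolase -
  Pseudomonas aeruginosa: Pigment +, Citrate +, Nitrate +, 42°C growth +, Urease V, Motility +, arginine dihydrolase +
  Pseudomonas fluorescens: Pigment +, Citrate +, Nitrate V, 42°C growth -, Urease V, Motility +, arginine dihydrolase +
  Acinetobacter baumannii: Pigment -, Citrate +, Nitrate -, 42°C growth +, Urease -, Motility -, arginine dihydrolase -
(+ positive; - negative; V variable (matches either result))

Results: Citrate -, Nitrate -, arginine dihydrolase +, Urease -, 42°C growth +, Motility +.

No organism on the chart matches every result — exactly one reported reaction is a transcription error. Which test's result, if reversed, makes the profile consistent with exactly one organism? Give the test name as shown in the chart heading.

As reported, no row in the chart matches all 6 reactions.
Reversing arginine dihydrolase (to -) → unique match: Stenotrophomonas maltophilia.
Reversing 42°C growth → still no organism matches.
Reversing Motility → still no organism matches.
Reversing Citrate → still no organism matches.
Reversing Nitrate → still no organism matches.
Reversing Urease → still no organism matches.

arginine dihydrolase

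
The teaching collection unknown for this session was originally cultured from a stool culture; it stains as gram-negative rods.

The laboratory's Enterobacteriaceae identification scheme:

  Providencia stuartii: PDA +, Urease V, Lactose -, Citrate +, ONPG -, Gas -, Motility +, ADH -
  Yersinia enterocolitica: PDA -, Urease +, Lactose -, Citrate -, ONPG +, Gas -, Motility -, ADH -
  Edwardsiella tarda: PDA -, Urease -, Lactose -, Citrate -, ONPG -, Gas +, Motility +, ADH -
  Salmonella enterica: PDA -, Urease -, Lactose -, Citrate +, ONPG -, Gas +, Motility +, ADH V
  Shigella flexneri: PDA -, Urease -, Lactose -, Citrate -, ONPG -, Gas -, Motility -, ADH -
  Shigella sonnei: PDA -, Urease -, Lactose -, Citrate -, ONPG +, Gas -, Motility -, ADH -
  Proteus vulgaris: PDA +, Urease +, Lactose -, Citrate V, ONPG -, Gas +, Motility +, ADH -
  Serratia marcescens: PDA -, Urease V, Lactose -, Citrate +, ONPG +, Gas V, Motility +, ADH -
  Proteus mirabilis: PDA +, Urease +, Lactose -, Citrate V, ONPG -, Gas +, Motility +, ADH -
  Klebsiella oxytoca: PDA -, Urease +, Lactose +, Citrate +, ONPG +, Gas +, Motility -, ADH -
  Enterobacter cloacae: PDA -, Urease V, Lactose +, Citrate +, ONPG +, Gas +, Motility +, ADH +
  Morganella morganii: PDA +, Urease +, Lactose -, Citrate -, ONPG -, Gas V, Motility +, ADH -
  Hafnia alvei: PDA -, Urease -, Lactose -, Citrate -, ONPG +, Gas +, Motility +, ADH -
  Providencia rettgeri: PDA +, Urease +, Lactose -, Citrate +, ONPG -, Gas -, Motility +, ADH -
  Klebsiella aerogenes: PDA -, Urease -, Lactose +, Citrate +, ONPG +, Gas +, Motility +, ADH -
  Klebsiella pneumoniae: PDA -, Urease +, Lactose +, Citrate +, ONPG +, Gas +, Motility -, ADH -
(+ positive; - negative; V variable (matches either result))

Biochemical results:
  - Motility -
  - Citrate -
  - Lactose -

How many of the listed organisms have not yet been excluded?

3

Lactose -: excludes Klebsiella oxytoca, Enterobacter cloacae, Klebsiella aerogenes, Klebsiella pneumoniae — 12 left.
Citrate -: excludes Providencia stuartii, Salmonella enterica, Serratia marcescens, Providencia rettgeri — 8 left.
Motility -: excludes 5 organisms — 3 left.
Still consistent: Shigella flexneri, Shigella sonnei, Yersinia enterocolitica.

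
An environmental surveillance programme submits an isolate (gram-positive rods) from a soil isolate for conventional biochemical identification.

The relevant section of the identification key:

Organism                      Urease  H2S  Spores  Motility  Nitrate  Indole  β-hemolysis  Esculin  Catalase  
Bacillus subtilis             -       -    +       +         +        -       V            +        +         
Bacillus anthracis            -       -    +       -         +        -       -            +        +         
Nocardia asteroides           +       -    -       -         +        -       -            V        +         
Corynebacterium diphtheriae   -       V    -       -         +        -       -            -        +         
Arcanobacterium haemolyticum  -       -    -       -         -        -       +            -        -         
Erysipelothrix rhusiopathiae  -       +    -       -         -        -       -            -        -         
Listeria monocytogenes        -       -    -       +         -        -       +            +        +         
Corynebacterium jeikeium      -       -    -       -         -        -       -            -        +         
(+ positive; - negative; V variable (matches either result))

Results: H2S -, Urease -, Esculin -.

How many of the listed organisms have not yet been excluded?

Esculin -: excludes Bacillus subtilis, Bacillus anthracis, Listeria monocytogenes — 5 left.
H2S -: excludes Erysipelothrix rhusiopathiae — 4 left.
Urease -: excludes Nocardia asteroides — 3 left.
Still consistent: Arcanobacterium haemolyticum, Corynebacterium diphtheriae, Corynebacterium jeikeium.

3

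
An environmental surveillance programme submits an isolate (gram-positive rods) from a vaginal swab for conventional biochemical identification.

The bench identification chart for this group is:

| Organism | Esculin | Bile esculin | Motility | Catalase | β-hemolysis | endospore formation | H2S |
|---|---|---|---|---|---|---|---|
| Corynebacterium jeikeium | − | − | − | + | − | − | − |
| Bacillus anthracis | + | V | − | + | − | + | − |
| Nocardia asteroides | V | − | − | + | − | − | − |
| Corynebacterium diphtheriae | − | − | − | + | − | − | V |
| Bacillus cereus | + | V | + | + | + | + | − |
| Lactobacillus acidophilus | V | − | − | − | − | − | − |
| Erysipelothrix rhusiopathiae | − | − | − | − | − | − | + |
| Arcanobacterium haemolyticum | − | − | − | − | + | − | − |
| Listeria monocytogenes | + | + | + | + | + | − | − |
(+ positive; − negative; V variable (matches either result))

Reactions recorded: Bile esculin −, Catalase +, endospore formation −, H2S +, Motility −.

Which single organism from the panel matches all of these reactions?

H2S +: excludes 7 organisms — 2 left.
endospore formation −: all 2 remaining candidates are consistent.
Catalase +: excludes Erysipelothrix rhusiopathiae — 1 left.
Bile esculin −: the one remaining candidate is consistent.
Motility −: the one remaining candidate is consistent.

Corynebacterium diphtheriae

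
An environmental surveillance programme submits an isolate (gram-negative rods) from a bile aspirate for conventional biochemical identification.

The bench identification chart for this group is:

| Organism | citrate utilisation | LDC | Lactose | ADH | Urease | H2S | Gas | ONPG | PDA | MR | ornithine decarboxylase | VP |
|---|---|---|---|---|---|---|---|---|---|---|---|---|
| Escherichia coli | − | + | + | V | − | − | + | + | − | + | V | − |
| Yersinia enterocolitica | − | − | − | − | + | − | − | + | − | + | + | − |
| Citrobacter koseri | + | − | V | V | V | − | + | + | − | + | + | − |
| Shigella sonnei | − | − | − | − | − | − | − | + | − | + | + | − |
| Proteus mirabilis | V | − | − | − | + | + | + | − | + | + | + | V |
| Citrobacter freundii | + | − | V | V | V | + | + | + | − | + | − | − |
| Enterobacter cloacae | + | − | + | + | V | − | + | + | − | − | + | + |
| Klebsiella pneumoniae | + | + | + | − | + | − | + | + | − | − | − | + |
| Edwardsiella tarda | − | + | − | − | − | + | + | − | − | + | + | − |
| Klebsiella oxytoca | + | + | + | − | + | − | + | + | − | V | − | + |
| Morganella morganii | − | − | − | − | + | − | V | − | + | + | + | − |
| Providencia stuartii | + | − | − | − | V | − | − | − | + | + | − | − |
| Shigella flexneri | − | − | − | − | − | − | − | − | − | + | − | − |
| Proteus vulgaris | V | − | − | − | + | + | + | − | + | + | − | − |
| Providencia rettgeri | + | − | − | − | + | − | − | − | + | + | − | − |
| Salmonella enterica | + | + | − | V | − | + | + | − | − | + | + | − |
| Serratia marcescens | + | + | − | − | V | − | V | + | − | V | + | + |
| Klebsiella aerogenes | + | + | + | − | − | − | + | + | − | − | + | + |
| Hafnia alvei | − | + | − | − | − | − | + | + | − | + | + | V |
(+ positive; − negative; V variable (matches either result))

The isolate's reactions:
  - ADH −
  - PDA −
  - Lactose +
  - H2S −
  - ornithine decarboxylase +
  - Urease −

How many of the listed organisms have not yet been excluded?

Lactose +: excludes 12 organisms — 7 left.
Urease −: excludes Klebsiella pneumoniae, Klebsiella oxytoca — 5 left.
H2S −: excludes Citrobacter freundii — 4 left.
PDA −: all 4 remaining candidates are consistent.
ornithine decarboxylase +: all 4 remaining candidates are consistent.
ADH −: excludes Enterobacter cloacae — 3 left.
Still consistent: Citrobacter koseri, Escherichia coli, Klebsiella aerogenes.

3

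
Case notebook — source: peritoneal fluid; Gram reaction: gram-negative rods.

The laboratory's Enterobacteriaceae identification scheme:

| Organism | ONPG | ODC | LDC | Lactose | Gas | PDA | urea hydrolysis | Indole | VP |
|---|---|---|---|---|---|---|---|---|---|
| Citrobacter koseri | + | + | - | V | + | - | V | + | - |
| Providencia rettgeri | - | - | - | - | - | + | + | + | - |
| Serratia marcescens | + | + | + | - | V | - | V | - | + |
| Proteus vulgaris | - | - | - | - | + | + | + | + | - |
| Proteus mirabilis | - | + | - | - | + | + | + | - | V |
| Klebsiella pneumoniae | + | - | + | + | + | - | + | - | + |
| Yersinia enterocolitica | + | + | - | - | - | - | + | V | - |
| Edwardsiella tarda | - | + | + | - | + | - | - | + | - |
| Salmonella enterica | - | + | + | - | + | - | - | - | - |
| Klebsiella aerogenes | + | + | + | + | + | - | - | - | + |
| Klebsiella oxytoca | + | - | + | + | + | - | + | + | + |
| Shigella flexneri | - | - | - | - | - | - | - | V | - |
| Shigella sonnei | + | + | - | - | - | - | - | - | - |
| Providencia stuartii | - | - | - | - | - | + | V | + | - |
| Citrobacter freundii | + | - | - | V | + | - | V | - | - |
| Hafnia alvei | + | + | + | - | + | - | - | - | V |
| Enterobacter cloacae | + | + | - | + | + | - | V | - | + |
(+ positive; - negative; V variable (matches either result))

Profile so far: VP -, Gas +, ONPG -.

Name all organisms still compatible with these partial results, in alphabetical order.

Gas +: excludes 5 organisms — 12 left.
ONPG -: excludes 8 organisms — 4 left.
VP -: all 4 remaining candidates are consistent.

Edwardsiella tarda, Proteus mirabilis, Proteus vulgaris, Salmonella enterica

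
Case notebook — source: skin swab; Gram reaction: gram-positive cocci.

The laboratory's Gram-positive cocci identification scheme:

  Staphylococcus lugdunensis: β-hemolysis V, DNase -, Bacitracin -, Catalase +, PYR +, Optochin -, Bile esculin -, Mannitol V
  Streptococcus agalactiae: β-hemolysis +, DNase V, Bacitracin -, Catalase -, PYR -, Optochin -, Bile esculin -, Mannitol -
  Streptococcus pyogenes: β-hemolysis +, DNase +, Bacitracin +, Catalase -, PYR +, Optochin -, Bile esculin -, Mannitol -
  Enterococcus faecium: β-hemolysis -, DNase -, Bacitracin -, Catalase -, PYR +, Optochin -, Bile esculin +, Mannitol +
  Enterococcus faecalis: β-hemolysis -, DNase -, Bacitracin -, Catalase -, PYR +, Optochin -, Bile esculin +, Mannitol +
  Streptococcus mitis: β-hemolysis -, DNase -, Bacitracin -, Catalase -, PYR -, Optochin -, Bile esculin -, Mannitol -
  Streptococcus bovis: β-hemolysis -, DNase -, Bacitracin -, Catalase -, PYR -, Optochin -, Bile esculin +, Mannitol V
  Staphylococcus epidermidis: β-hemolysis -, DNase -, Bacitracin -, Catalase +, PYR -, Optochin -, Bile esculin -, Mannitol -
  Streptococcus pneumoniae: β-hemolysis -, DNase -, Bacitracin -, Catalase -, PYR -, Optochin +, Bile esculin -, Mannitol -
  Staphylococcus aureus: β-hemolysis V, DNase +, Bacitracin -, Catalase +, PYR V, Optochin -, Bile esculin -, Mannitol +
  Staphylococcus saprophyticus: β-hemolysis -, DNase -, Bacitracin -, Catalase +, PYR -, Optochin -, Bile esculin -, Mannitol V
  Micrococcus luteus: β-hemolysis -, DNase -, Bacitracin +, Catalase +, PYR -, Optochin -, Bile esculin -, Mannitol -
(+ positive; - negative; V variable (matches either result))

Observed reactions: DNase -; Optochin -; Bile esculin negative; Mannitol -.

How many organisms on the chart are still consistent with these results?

Mannitol -: excludes Enterococcus faecium, Enterococcus faecalis, Staphylococcus aureus — 9 left.
Bile esculin -: excludes Streptococcus bovis — 8 left.
Optochin -: excludes Streptococcus pneumoniae — 7 left.
DNase -: excludes Streptococcus pyogenes — 6 left.
Still consistent: Micrococcus luteus, Staphylococcus epidermidis, Staphylococcus lugdunensis, Staphylococcus saprophyticus, Streptococcus agalactiae, Streptococcus mitis.

6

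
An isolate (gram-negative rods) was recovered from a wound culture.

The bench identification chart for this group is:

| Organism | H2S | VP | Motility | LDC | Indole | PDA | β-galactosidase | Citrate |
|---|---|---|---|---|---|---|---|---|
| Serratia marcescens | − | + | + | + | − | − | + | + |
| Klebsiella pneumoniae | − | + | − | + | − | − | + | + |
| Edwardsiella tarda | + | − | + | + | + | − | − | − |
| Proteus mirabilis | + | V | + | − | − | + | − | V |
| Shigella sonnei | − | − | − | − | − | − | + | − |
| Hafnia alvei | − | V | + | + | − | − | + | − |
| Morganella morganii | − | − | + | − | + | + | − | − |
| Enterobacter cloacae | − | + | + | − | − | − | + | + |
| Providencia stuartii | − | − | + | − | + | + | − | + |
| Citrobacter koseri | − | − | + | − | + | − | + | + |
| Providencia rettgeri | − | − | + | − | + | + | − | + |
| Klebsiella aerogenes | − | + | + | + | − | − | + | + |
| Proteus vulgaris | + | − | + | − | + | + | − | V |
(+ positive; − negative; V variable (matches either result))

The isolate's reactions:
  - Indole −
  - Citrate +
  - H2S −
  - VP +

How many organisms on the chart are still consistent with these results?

H2S −: excludes Edwardsiella tarda, Proteus mirabilis, Proteus vulgaris — 10 left.
VP +: excludes 5 organisms — 5 left.
Indole −: all 5 remaining candidates are consistent.
Citrate +: excludes Hafnia alvei — 4 left.
Still consistent: Enterobacter cloacae, Klebsiella aerogenes, Klebsiella pneumoniae, Serratia marcescens.

4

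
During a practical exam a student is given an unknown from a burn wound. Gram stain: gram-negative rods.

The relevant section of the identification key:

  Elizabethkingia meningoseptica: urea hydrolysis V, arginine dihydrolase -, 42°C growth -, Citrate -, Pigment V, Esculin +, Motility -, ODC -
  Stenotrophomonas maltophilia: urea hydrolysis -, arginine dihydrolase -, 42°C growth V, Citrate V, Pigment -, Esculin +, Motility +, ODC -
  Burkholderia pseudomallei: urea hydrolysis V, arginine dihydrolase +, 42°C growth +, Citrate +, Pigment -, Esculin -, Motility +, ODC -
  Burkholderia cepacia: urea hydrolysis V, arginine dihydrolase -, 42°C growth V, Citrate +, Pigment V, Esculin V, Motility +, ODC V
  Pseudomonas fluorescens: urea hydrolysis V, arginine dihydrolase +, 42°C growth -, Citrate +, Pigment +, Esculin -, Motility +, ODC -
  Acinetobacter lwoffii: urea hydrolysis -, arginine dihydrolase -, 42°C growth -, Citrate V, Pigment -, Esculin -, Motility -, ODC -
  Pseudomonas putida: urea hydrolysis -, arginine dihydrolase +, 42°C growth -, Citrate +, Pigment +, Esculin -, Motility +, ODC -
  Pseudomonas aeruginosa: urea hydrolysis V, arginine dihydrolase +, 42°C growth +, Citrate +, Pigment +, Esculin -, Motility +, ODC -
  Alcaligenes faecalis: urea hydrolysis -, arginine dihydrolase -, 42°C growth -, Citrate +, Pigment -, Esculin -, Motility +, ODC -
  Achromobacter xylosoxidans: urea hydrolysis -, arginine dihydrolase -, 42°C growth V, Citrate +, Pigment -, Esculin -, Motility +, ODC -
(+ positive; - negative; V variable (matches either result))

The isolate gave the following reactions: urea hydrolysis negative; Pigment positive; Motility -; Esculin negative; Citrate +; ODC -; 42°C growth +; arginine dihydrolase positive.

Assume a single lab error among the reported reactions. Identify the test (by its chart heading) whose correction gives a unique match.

Motility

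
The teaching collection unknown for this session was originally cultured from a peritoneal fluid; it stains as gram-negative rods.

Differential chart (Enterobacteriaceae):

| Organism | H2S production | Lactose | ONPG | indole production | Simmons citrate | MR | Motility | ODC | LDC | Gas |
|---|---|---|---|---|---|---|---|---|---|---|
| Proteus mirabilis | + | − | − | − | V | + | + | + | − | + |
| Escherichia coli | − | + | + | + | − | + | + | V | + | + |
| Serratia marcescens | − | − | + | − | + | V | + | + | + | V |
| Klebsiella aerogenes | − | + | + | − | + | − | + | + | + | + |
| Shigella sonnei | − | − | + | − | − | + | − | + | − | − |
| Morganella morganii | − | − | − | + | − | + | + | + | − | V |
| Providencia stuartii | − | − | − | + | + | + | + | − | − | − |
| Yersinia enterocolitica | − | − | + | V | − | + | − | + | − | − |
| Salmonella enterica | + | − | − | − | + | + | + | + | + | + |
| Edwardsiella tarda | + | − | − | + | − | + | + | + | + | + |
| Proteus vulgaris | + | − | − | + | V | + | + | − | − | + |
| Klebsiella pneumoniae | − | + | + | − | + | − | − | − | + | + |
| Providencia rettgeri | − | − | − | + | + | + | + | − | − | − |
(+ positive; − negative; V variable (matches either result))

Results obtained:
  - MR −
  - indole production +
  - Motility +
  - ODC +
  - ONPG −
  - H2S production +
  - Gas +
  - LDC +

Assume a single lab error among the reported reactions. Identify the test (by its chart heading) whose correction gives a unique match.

As reported, no row in the chart matches all 8 reactions.
Reversing LDC → still no organism matches.
Reversing Motility → still no organism matches.
Reversing MR (to +) → unique match: Edwardsiella tarda.
Reversing Gas → still no organism matches.
Reversing H2S production → still no organism matches.
Reversing ODC → still no organism matches.
Reversing ONPG → still no organism matches.
Reversing indole production → still no organism matches.

MR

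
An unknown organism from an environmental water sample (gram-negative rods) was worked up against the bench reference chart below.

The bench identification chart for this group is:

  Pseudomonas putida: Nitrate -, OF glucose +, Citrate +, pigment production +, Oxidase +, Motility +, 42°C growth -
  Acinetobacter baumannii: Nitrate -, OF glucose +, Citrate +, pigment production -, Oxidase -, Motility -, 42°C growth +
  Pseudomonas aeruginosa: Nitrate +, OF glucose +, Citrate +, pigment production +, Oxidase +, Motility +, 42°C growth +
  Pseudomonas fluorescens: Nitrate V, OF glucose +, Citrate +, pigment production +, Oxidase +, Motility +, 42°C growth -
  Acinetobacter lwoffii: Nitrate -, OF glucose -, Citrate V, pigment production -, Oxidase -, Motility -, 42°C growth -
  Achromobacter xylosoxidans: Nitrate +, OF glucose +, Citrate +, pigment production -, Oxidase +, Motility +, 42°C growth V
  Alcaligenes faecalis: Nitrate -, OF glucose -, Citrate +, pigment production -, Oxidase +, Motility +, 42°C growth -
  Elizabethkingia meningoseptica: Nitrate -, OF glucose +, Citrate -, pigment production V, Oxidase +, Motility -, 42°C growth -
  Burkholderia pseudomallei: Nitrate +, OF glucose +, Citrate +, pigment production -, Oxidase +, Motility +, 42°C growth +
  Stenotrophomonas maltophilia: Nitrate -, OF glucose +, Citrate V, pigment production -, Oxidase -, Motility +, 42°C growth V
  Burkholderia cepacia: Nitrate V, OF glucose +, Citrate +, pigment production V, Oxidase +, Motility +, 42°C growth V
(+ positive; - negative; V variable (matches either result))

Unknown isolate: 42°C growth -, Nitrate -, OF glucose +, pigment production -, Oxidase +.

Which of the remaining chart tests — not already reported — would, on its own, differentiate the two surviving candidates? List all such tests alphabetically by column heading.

42°C growth -: excludes Acinetobacter baumannii, Pseudomonas aeruginosa, Burkholderia pseudomallei — 8 left.
Oxidase +: excludes Acinetobacter lwoffii, Stenotrophomonas maltophilia — 6 left.
OF glucose +: excludes Alcaligenes faecalis — 5 left.
Nitrate -: excludes Achromobacter xylosoxidans — 4 left.
pigment production -: excludes Pseudomonas putida, Pseudomonas fluorescens — 2 left.
Two candidates remain: Burkholderia cepacia and Elizabethkingia meningoseptica.
  Citrate: Burkholderia cepacia +, Elizabethkingia meningoseptica - — discriminates.
  Motility: Burkholderia cepacia +, Elizabethkingia meningoseptica - — discriminates.

Citrate, Motility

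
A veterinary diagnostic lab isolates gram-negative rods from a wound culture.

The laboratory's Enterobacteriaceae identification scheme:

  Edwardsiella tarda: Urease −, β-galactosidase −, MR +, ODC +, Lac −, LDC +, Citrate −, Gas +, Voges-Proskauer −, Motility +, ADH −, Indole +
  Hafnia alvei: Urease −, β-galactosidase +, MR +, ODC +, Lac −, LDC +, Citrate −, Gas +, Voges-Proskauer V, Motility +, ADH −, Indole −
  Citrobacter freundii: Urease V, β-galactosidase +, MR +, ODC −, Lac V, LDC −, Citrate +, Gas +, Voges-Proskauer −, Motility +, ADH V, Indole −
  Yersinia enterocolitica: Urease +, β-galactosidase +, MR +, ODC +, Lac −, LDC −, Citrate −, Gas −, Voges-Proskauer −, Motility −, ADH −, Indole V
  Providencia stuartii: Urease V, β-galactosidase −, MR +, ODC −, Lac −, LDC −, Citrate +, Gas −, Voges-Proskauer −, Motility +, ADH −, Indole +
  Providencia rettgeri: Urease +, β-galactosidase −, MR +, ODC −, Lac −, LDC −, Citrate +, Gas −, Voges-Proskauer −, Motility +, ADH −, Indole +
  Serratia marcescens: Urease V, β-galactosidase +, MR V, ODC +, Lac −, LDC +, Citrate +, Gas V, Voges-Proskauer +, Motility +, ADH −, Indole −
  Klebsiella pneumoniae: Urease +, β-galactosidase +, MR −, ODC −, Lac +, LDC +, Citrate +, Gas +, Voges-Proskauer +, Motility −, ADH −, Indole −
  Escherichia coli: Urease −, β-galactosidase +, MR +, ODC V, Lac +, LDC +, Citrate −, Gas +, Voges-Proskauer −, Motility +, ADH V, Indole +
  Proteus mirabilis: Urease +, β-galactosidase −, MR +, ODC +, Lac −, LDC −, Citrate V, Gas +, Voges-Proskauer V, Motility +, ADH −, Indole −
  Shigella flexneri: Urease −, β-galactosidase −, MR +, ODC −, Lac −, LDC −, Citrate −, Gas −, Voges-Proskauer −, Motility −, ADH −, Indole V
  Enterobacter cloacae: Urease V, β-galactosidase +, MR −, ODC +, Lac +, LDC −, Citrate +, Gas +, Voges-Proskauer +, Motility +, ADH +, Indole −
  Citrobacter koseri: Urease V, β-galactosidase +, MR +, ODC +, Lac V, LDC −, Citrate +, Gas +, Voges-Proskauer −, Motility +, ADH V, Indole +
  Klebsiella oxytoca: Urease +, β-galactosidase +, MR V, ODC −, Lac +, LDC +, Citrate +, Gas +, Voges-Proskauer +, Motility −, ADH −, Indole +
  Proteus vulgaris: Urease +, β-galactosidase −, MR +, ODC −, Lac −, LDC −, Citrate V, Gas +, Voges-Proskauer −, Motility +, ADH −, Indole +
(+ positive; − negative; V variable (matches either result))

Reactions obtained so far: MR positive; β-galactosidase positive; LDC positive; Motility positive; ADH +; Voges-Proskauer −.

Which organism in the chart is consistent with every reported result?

Escherichia coli

MR +: excludes Klebsiella pneumoniae, Enterobacter cloacae — 13 left.
Voges-Proskauer −: excludes Serratia marcescens, Klebsiella oxytoca — 11 left.
LDC +: excludes 8 organisms — 3 left.
Motility +: all 3 remaining candidates are consistent.
ADH +: excludes Edwardsiella tarda, Hafnia alvei — 1 left.
β-galactosidase +: the one remaining candidate is consistent.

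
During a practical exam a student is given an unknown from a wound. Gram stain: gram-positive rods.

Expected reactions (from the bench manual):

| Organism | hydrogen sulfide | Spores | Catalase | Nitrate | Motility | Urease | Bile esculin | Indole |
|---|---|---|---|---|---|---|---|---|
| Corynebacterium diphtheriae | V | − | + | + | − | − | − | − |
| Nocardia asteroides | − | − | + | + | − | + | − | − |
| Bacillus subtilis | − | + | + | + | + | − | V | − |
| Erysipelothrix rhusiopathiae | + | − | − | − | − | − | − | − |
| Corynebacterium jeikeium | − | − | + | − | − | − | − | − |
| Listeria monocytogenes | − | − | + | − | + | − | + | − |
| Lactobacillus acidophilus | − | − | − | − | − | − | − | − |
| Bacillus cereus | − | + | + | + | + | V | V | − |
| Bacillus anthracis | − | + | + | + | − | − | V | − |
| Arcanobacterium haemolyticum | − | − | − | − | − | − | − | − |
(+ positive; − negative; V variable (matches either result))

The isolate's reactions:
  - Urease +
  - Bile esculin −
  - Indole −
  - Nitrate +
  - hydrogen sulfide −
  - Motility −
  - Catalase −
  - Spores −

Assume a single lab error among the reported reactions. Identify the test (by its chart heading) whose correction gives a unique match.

Catalase

As reported, no row in the chart matches all 8 reactions.
Reversing Catalase (to +) → unique match: Nocardia asteroides.
Reversing Urease → still no organism matches.
Reversing Motility → still no organism matches.
Reversing hydrogen sulfide → still no organism matches.
Reversing Spores → still no organism matches.
Reversing Nitrate → still no organism matches.
Reversing Bile esculin → still no organism matches.
Reversing Indole → still no organism matches.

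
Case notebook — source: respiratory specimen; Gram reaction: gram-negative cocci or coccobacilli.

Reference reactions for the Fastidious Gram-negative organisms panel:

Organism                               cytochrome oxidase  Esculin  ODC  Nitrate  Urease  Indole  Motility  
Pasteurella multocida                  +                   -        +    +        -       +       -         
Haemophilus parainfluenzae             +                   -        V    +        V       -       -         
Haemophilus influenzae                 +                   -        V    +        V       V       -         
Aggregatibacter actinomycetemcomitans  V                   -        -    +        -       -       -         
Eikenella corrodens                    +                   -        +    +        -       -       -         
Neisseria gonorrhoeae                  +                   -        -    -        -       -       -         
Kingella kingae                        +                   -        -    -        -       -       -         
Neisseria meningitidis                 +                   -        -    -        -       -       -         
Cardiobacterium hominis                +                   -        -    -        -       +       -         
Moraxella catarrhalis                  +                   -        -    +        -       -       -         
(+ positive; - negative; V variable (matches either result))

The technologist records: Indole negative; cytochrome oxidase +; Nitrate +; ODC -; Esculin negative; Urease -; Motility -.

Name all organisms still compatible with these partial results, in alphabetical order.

Aggregatibacter actinomycetemcomitans, Haemophilus influenzae, Haemophilus parainfluenzae, Moraxella catarrhalis

ODC -: excludes Pasteurella multocida, Eikenella corrodens — 8 left.
Nitrate +: excludes Neisseria gonorrhoeae, Kingella kingae, Neisseria meningitidis, Cardiobacterium hominis — 4 left.
cytochrome oxidase +: all 4 remaining candidates are consistent.
Motility -: all 4 remaining candidates are consistent.
Indole -: all 4 remaining candidates are consistent.
Esculin -: all 4 remaining candidates are consistent.
Urease -: all 4 remaining candidates are consistent.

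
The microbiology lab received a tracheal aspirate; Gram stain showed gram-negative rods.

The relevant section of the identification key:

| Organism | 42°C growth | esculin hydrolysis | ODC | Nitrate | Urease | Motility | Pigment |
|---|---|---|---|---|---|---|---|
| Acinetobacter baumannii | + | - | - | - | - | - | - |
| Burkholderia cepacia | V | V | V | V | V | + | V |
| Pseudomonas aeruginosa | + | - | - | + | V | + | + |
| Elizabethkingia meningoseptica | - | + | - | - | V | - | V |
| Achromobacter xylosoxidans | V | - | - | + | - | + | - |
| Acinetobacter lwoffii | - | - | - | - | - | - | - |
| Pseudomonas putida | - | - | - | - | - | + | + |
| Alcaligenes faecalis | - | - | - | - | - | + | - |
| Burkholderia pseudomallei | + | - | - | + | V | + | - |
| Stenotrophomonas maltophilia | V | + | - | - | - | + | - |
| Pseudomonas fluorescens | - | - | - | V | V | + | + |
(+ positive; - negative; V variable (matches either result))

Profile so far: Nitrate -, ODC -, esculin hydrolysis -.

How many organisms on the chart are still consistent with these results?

6

esculin hydrolysis -: excludes Elizabethkingia meningoseptica, Stenotrophomonas maltophilia — 9 left.
ODC -: all 9 remaining candidates are consistent.
Nitrate -: excludes Pseudomonas aeruginosa, Achromobacter xylosoxidans, Burkholderia pseudomallei — 6 left.
Still consistent: Acinetobacter baumannii, Acinetobacter lwoffii, Alcaligenes faecalis, Burkholderia cepacia, Pseudomonas fluorescens, Pseudomonas putida.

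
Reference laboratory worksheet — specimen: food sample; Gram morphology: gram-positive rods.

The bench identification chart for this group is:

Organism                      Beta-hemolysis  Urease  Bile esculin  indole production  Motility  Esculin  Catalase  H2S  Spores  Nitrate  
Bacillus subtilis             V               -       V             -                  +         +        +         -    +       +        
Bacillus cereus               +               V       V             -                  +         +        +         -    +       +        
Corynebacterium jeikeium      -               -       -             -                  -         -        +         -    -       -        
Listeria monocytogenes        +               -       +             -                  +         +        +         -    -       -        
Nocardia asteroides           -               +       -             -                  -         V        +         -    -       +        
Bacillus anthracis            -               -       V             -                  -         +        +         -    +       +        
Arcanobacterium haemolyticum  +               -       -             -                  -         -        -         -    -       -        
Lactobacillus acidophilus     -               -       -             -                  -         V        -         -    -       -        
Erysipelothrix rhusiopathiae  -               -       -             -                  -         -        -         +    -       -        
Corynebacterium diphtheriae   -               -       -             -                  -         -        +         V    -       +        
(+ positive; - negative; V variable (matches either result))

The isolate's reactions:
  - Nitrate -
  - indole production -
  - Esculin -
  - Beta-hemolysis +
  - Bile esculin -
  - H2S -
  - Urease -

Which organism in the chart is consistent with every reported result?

Nitrate -: excludes 5 organisms — 5 left.
Bile esculin -: excludes Listeria monocytogenes — 4 left.
Esculin -: all 4 remaining candidates are consistent.
Urease -: all 4 remaining candidates are consistent.
H2S -: excludes Erysipelothrix rhusiopathiae — 3 left.
indole production -: all 3 remaining candidates are consistent.
Beta-hemolysis +: excludes Corynebacterium jeikeium, Lactobacillus acidophilus — 1 left.

Arcanobacterium haemolyticum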